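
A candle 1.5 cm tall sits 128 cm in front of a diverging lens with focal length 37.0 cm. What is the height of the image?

0.336 cm

For a diverging lens, f = -37.0 cm.
1/d_i = 1/f − 1/d_o = 1/(-37.00) − 1/(128) = -0.03484, so d_i = -28.70 cm.
m = −d_i/d_o = +0.2242.
|h_i| = |m|·h_o = 0.2242 × 1.5 = 0.336 cm. The image is virtual, upright and reduced, on the same side as the object.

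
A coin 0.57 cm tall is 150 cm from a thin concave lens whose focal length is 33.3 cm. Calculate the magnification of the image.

For a concave lens, f = -33.3 cm.
1/d_i = 1/f − 1/d_o = 1/(-33.30) − 1/(150) = -0.03670, so d_i = -27.25 cm.
m = −d_i/d_o = −(-27.25)/(150) = +0.182.
The image is virtual, upright and reduced, on the same side as the object.

m = +0.182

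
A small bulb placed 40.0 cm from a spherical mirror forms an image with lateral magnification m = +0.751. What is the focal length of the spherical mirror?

f = -121 cm (convex)

m = −d_i/d_o ⇒ d_i = −m·d_o = −(+0.751)·(40.0) = -30.04 cm.
1/f = 1/d_o + 1/d_i = 1/(40.0) + 1/(-30.04) = -0.008289, so f = -121 cm.
Since f is negative, the spherical mirror is convex.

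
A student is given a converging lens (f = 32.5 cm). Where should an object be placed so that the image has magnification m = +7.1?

27.9 cm

m = −d_i/d_o ⇒ d_i = −m·d_o.
1/f = 1/d_o + 1/d_i = 1/d_o − 1/(m·d_o) = (1 − 1/m)/d_o, so d_o = f(1 − 1/m) = (32.50)(1 − 1/(+7.1)) = 27.9 cm.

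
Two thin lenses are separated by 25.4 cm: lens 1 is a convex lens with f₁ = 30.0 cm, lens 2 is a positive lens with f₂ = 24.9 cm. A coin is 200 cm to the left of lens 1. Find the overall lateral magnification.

m = -0.126

Lens 1: 1/d_i1 = 1/(30.0) − 1/(200) = 0.02833, so d_i1 = 35.29 cm; m₁ = −d_i1/d_o1 = -0.1764.
d_o2 = 25.4 − (35.29) = -9.890 cm (virtual object).
Lens 2: 1/d_i2 = 1/(24.9) − 1/(-9.890) = 0.1413, so d_i2 = 7.078 cm; m₂ = −d_i2/d_o2 = +0.7157.
m = m₁·m₂ = (-0.1764)(+0.7157) = -0.126.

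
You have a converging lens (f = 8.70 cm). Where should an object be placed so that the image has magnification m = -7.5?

9.86 cm

m = −d_i/d_o ⇒ d_i = −m·d_o.
1/f = 1/d_o + 1/d_i = 1/d_o − 1/(m·d_o) = (1 − 1/m)/d_o, so d_o = f(1 − 1/m) = (8.700)(1 − 1/(-7.5)) = 9.86 cm.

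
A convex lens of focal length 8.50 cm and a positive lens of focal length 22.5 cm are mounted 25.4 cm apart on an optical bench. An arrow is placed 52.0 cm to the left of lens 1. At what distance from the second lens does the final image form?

Lens 1: 1/d_i1 = 1/f₁ − 1/d_o1 = 1/(8.50) − 1/(52.0) = 0.09842, so d_i1 = 10.16 cm.
The intermediate image is 10.16 cm to the right of lens 1, which is 25.4 − (10.16) = 15.24 cm to the left of lens 2, so d_o2 = +15.24 cm.
Lens 2: 1/d_i2 = 1/f₂ − 1/d_o2 = 1/(22.5) − 1/(15.24) = -0.02117, so d_i2 = -47.2 cm.
The final image is virtual, 47.2 cm to the left of lens 2 (overall magnification ≈ -0.61).

47.2 cm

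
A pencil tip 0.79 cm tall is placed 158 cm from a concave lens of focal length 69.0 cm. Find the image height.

For a concave lens, f = -69.0 cm.
1/d_i = 1/f − 1/d_o = 1/(-69.00) − 1/(158) = -0.02082, so d_i = -48.03 cm.
m = −d_i/d_o = +0.3040.
|h_i| = |m|·h_o = 0.3040 × 0.79 = 0.240 cm. The image is virtual, upright and reduced, on the same side as the object.

0.240 cm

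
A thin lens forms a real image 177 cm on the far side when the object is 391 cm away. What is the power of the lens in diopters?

d_i = +177 cm.
1/f = 1/d_o + 1/d_i = 1/(391) + 1/(177) = 0.008207 cm⁻¹.
f = 121.8 cm = 1.218 m, so P = 1/f = +0.821 D.

P = +0.821 D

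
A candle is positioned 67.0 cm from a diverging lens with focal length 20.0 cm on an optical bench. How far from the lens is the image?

15.4 cm

For a diverging lens, f = -20.0 cm.
Thin-lens equation: 1/v = 1/f − 1/u = 1/(-20.00) − 1/(67.0) = -0.05000 − 0.01493 = -0.06493, so v = -15.4 cm.
The image is virtual, upright and reduced, on the same side as the object.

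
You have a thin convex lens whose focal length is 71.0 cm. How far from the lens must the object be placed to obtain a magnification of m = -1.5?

m = −d_i/d_o ⇒ d_i = −m·d_o.
1/f = 1/d_o + 1/d_i = 1/d_o − 1/(m·d_o) = (1 − 1/m)/d_o, so d_o = f(1 − 1/m) = (71.00)(1 − 1/(-1.5)) = 118 cm.

118 cm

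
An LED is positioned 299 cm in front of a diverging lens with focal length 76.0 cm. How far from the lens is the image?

For a diverging lens, f = -76.0 cm.
Thin-lens equation: 1/d_i = 1/f − 1/d_o = 1/(-76.00) − 1/(299) = -0.01316 − 0.003344 = -0.01650, so d_i = -60.6 cm.
The image is virtual, upright and reduced, on the same side as the object.

60.6 cm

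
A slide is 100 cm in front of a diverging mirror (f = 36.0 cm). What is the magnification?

For a diverging mirror, f = -36.0 cm.
1/d_i = 1/f − 1/d_o = 1/(-36.00) − 1/(100) = -0.03778, so d_i = -26.47 cm.
m = −d_i/d_o = −(-26.47)/(100) = +0.265.
The image is virtual, upright and reduced, behind the mirror.

m = +0.265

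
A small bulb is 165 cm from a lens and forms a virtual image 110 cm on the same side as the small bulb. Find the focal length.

Virtual image ⇒ d_i = −110 cm.
1/f = 1/d_o + 1/d_i = 1/(165) + 1/(-110) = -0.003030, so f = -330 cm.
Since f is negative, the lens is diverging.

f = -330 cm (diverging)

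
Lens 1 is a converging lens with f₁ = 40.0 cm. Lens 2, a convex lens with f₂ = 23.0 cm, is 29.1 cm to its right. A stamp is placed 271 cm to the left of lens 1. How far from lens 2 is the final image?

10.0 cm

Lens 1: 1/d_i1 = 1/f₁ − 1/d_o1 = 1/(40.0) − 1/(271) = 0.02131, so d_i1 = 46.93 cm.
The intermediate image is 46.93 cm to the right of lens 1, which lies 17.83 cm to the right of lens 2 — a virtual object — so d_o2 = −17.83 cm.
Lens 2: 1/d_i2 = 1/f₂ − 1/d_o2 = 1/(23.0) − 1/(-17.83) = 0.09956, so d_i2 = 10.0 cm.
The final image is real, 10.0 cm to the right of lens 2 (overall magnification ≈ -0.098).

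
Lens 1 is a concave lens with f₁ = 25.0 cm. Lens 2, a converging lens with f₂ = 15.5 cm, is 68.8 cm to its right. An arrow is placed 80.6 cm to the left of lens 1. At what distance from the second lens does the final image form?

18.8 cm

Lens 1 is diverging, so f₁ = −25.0 cm.
Lens 1: 1/d_i1 = 1/f₁ − 1/d_o1 = 1/(-25.0) − 1/(80.6) = -0.05241, so d_i1 = -19.08 cm.
The intermediate image is 19.08 cm to the left of lens 1 (virtual), which is 68.8 − (-19.08) = 87.88 cm to the left of lens 2, so d_o2 = +87.88 cm.
Lens 2: 1/d_i2 = 1/f₂ − 1/d_o2 = 1/(15.5) − 1/(87.88) = 0.05314, so d_i2 = 18.8 cm.
The final image is real, 18.8 cm to the right of lens 2 (overall magnification ≈ -0.051).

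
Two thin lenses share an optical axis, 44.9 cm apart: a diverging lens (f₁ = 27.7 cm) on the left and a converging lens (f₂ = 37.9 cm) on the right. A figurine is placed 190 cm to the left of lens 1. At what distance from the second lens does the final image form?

Lens 1 is diverging, so f₁ = −27.7 cm.
Lens 1: 1/d_i1 = 1/f₁ − 1/d_o1 = 1/(-27.7) − 1/(190) = -0.04136, so d_i1 = -24.18 cm.
The intermediate image is 24.18 cm to the left of lens 1 (virtual), which is 44.9 − (-24.18) = 69.08 cm to the left of lens 2, so d_o2 = +69.08 cm.
Lens 2: 1/d_i2 = 1/f₂ − 1/d_o2 = 1/(37.9) − 1/(69.08) = 0.01191, so d_i2 = 84.0 cm.
The final image is real, 84.0 cm to the right of lens 2 (overall magnification ≈ -0.15).

84.0 cm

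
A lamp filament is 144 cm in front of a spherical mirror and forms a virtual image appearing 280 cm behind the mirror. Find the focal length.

Virtual image ⇒ d_i = −280 cm.
1/f = 1/d_o + 1/d_i = 1/(144) + 1/(-280) = 0.003373, so f = 296 cm.
Since f is positive, the spherical mirror is concave.

f = 296 cm (concave)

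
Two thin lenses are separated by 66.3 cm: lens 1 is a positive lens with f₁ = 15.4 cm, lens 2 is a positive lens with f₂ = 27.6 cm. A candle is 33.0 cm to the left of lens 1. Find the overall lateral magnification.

m = +2.46

Lens 1: 1/d_i1 = 1/(15.4) − 1/(33.0) = 0.03463, so d_i1 = 28.87 cm; m₁ = −d_i1/d_o1 = -0.8748.
d_o2 = 66.3 − (28.87) = 37.43 cm.
Lens 2: 1/d_i2 = 1/(27.6) − 1/(37.43) = 0.009515, so d_i2 = 105.1 cm; m₂ = −d_i2/d_o2 = -2.808.
m = m₁·m₂ = (-0.8748)(-2.808) = +2.46.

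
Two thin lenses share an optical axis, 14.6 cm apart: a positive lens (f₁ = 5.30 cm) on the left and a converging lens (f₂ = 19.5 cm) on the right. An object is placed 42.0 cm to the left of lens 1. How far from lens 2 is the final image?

Lens 1: 1/d_i1 = 1/f₁ − 1/d_o1 = 1/(5.30) − 1/(42.0) = 0.1649, so d_i1 = 6.065 cm.
The intermediate image is 6.065 cm to the right of lens 1, which is 14.6 − (6.065) = 8.535 cm to the left of lens 2, so d_o2 = +8.535 cm.
Lens 2: 1/d_i2 = 1/f₂ − 1/d_o2 = 1/(19.5) − 1/(8.535) = -0.06588, so d_i2 = -15.2 cm.
The final image is virtual, 15.2 cm to the left of lens 2 (overall magnification ≈ -0.26).

15.2 cm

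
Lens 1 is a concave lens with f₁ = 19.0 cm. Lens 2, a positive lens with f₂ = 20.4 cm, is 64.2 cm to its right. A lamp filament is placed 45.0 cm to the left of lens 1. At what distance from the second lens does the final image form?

27.7 cm

Lens 1 is diverging, so f₁ = −19.0 cm.
Lens 1: 1/d_i1 = 1/f₁ − 1/d_o1 = 1/(-19.0) − 1/(45.0) = -0.07485, so d_i1 = -13.36 cm.
The intermediate image is 13.36 cm to the left of lens 1 (virtual), which is 64.2 − (-13.36) = 77.56 cm to the left of lens 2, so d_o2 = +77.56 cm.
Lens 2: 1/d_i2 = 1/f₂ − 1/d_o2 = 1/(20.4) − 1/(77.56) = 0.03613, so d_i2 = 27.7 cm.
The final image is real, 27.7 cm to the right of lens 2 (overall magnification ≈ -0.11).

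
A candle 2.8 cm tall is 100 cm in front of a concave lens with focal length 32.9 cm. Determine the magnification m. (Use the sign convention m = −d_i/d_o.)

m = +0.248

For a concave lens, f = -32.9 cm.
1/d_i = 1/f − 1/d_o = 1/(-32.90) − 1/(100) = -0.04040, so d_i = -24.76 cm.
m = −d_i/d_o = −(-24.76)/(100) = +0.248.
The image is virtual, upright and reduced, on the same side as the object.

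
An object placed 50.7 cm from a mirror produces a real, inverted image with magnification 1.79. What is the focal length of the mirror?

m = −d_i/d_o ⇒ d_i = −m·d_o = −(-1.79)·(50.7) = 90.75 cm.
1/f = 1/d_o + 1/d_i = 1/(50.7) + 1/(90.75) = 0.03074, so f = 32.5 cm.
Since f is positive, the mirror is concave.

f = 32.5 cm (concave)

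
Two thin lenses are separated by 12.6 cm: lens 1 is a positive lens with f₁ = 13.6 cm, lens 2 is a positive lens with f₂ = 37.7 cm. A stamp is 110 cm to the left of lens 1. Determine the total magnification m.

Lens 1: 1/d_i1 = 1/(13.6) − 1/(110) = 0.06444, so d_i1 = 15.52 cm; m₁ = −d_i1/d_o1 = -0.1411.
d_o2 = 12.6 − (15.52) = -2.920 cm (virtual object).
Lens 2: 1/d_i2 = 1/(37.7) − 1/(-2.920) = 0.3690, so d_i2 = 2.710 cm; m₂ = −d_i2/d_o2 = +0.9281.
m = m₁·m₂ = (-0.1411)(+0.9281) = -0.131.

m = -0.131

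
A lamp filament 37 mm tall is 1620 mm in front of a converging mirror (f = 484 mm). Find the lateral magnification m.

m = -0.426

1/d_i = 1/f − 1/d_o = 1/(484.0) − 1/(1620) = 0.001449, so d_i = 690.2 mm.
m = −d_i/d_o = −(690.2)/(1620) = -0.426.
The image is real, inverted and reduced, in front of the mirror.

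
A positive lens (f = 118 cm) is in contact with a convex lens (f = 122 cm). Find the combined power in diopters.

P = +1.67 D

P₁ = 1/f₁ = 1/(1.18 m) = +0.8475 D; P₂ = 1/f₂ = 1/(1.22 m) = +0.8197 D.
For thin lenses in contact, P = P₁ + P₂ = (+0.8475) + (+0.8197) = +1.67 D.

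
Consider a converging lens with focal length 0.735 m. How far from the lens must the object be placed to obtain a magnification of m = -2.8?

0.998 m

m = −d_i/d_o ⇒ d_i = −m·d_o.
1/f = 1/d_o + 1/d_i = 1/d_o − 1/(m·d_o) = (1 − 1/m)/d_o, so d_o = f(1 − 1/m) = (0.7350)(1 − 1/(-2.8)) = 0.998 m.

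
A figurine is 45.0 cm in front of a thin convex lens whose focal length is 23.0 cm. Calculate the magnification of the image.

1/d_i = 1/f − 1/d_o = 1/(23.00) − 1/(45.0) = 0.02126, so d_i = 47.05 cm.
m = −d_i/d_o = −(47.05)/(45.0) = -1.05.
The image is real, inverted and enlarged, on the far side of the lens.

m = -1.05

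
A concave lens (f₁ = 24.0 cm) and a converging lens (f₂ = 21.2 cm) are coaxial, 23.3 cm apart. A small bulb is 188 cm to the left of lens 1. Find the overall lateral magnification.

f₁ = −24.0 cm (diverging).
Lens 1: 1/d_i1 = 1/(-24.0) − 1/(188) = -0.04699, so d_i1 = -21.28 cm; m₁ = −d_i1/d_o1 = +0.1132.
d_o2 = 23.3 − (-21.28) = 44.58 cm.
Lens 2: 1/d_i2 = 1/(21.2) − 1/(44.58) = 0.02474, so d_i2 = 40.42 cm; m₂ = −d_i2/d_o2 = -0.9068.
m = m₁·m₂ = (+0.1132)(-0.9068) = -0.103.

m = -0.103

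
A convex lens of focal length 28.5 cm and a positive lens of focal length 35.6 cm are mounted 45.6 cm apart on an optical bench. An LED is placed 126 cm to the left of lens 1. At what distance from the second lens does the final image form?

Lens 1: 1/d_i1 = 1/f₁ − 1/d_o1 = 1/(28.5) − 1/(126) = 0.02715, so d_i1 = 36.83 cm.
The intermediate image is 36.83 cm to the right of lens 1, which is 45.6 − (36.83) = 8.770 cm to the left of lens 2, so d_o2 = +8.770 cm.
Lens 2: 1/d_i2 = 1/f₂ − 1/d_o2 = 1/(35.6) − 1/(8.770) = -0.08594, so d_i2 = -11.6 cm.
The final image is virtual, 11.6 cm to the left of lens 2 (overall magnification ≈ -0.39).

11.6 cm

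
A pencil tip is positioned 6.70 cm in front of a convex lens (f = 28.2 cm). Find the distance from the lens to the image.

8.79 cm

Thin-lens equation: 1/v = 1/f − 1/u = 1/(28.20) − 1/(6.70) = 0.03546 − 0.1493 = -0.1138, so v = -8.79 cm.
The image is virtual, upright and enlarged, on the same side as the object.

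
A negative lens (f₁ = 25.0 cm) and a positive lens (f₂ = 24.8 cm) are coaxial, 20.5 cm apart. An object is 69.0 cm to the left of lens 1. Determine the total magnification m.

f₁ = −25.0 cm (diverging).
Lens 1: 1/d_i1 = 1/(-25.0) − 1/(69.0) = -0.05449, so d_i1 = -18.35 cm; m₁ = −d_i1/d_o1 = +0.2659.
d_o2 = 20.5 − (-18.35) = 38.85 cm.
Lens 2: 1/d_i2 = 1/(24.8) − 1/(38.85) = 0.01458, so d_i2 = 68.58 cm; m₂ = −d_i2/d_o2 = -1.765.
m = m₁·m₂ = (+0.2659)(-1.765) = -0.469.

m = -0.469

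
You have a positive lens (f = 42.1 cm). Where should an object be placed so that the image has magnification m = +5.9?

m = −d_i/d_o ⇒ d_i = −m·d_o.
1/f = 1/d_o + 1/d_i = 1/d_o − 1/(m·d_o) = (1 − 1/m)/d_o, so d_o = f(1 − 1/m) = (42.10)(1 − 1/(+5.9)) = 35.0 cm.

35.0 cm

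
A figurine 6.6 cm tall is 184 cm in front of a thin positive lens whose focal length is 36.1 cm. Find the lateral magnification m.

1/d_i = 1/f − 1/d_o = 1/(36.10) − 1/(184) = 0.02227, so d_i = 44.91 cm.
m = −d_i/d_o = −(44.91)/(184) = -0.244.
The image is real, inverted and reduced, on the far side of the lens.

m = -0.244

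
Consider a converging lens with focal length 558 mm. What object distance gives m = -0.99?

1120 mm

m = −d_i/d_o ⇒ d_i = −m·d_o.
1/f = 1/d_o + 1/d_i = 1/d_o − 1/(m·d_o) = (1 − 1/m)/d_o, so d_o = f(1 − 1/m) = (558.0)(1 − 1/(-0.99)) = 1120 mm.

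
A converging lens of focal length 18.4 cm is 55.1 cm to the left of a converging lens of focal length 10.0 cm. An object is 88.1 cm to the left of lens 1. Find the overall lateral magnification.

m = +0.121

Lens 1: 1/d_i1 = 1/(18.4) − 1/(88.1) = 0.04300, so d_i1 = 23.26 cm; m₁ = −d_i1/d_o1 = -0.2640.
d_o2 = 55.1 − (23.26) = 31.84 cm.
Lens 2: 1/d_i2 = 1/(10.0) − 1/(31.84) = 0.06859, so d_i2 = 14.58 cm; m₂ = −d_i2/d_o2 = -0.4579.
m = m₁·m₂ = (-0.2640)(-0.4579) = +0.121.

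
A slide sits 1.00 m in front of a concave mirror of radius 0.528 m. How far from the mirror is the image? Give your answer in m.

0.359 m

f = R/2 = 0.528/2 = 0.2640 m.
Mirror equation: 1/q = 1/f − 1/p = 1/(0.2640) − 1/(1.00) = 3.788 − 1.000 = 2.788, so q = 0.359 m.
The image is real, inverted and reduced, in front of the mirror.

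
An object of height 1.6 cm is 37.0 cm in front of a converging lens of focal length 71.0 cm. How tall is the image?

1/d_i = 1/f − 1/d_o = 1/(71.00) − 1/(37.0) = -0.01294, so d_i = -77.26 cm.
m = −d_i/d_o = +2.088.
|h_i| = |m|·h_o = 2.088 × 1.6 = 3.34 cm. The image is virtual, upright and enlarged, on the same side as the object.

3.34 cm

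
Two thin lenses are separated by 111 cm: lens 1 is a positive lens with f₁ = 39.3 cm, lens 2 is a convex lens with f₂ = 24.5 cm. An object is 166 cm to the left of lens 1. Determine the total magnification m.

Lens 1: 1/d_i1 = 1/(39.3) − 1/(166) = 0.01942, so d_i1 = 51.49 cm; m₁ = −d_i1/d_o1 = -0.3102.
d_o2 = 111 − (51.49) = 59.51 cm.
Lens 2: 1/d_i2 = 1/(24.5) − 1/(59.51) = 0.02401, so d_i2 = 41.65 cm; m₂ = −d_i2/d_o2 = -0.6998.
m = m₁·m₂ = (-0.3102)(-0.6998) = +0.217.

m = +0.217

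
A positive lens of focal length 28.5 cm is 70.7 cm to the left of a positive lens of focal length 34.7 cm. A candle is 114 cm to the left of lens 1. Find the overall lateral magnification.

m = -5.78

Lens 1: 1/d_i1 = 1/(28.5) − 1/(114) = 0.02632, so d_i1 = 38.00 cm; m₁ = −d_i1/d_o1 = -0.3333.
d_o2 = 70.7 − (38.00) = 32.70 cm.
Lens 2: 1/d_i2 = 1/(34.7) − 1/(32.70) = -0.001763, so d_i2 = -567.3 cm; m₂ = −d_i2/d_o2 = +17.35.
m = m₁·m₂ = (-0.3333)(+17.35) = -5.78.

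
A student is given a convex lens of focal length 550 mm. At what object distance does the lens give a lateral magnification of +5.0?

440 mm

m = −d_i/d_o ⇒ d_i = −m·d_o.
1/f = 1/d_o + 1/d_i = 1/d_o − 1/(m·d_o) = (1 − 1/m)/d_o, so d_o = f(1 − 1/m) = (550.0)(1 − 1/(+5.0)) = 440 mm.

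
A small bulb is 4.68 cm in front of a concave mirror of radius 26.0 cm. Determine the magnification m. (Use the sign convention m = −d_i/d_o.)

f = R/2 = 26.0/2 = 13.00 cm.
1/d_i = 1/f − 1/d_o = 1/(13.00) − 1/(4.68) = -0.1368, so d_i = -7.312 cm.
m = −d_i/d_o = −(-7.312)/(4.68) = +1.56.
The image is virtual, upright and enlarged, behind the mirror.

m = +1.56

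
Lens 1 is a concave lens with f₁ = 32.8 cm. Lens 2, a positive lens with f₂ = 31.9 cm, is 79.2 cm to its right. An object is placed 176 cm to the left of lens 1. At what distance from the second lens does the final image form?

45.5 cm

Lens 1 is diverging, so f₁ = −32.8 cm.
Lens 1: 1/d_i1 = 1/f₁ − 1/d_o1 = 1/(-32.8) − 1/(176) = -0.03617, so d_i1 = -27.65 cm.
The intermediate image is 27.65 cm to the left of lens 1 (virtual), which is 79.2 − (-27.65) = 106.8 cm to the left of lens 2, so d_o2 = +106.8 cm.
Lens 2: 1/d_i2 = 1/f₂ − 1/d_o2 = 1/(31.9) − 1/(106.8) = 0.02198, so d_i2 = 45.5 cm.
The final image is real, 45.5 cm to the right of lens 2 (overall magnification ≈ -0.067).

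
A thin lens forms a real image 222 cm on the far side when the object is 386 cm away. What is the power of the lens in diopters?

d_i = +222 cm.
1/f = 1/d_o + 1/d_i = 1/(386) + 1/(222) = 0.007095 cm⁻¹.
f = 140.9 cm = 1.409 m, so P = 1/f = +0.710 D.

P = +0.710 D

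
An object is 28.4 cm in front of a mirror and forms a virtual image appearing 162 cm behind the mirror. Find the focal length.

f = 34.4 cm (concave)

Virtual image ⇒ d_i = −162 cm.
1/f = 1/d_o + 1/d_i = 1/(28.4) + 1/(-162) = 0.02904, so f = 34.4 cm.
Since f is positive, the mirror is concave.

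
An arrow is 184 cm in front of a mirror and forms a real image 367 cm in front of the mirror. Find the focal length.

Real image ⇒ d_i = +367 cm.
1/f = 1/d_o + 1/d_i = 1/(184) + 1/(367) = 0.008160, so f = 123 cm.
Since f is positive, the mirror is concave.

f = 123 cm (concave)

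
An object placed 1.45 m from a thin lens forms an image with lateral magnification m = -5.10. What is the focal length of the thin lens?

f = 1.21 m (converging)

m = −d_i/d_o ⇒ d_i = −m·d_o = −(-5.10)·(1.45) = 7.395 m.
1/f = 1/d_o + 1/d_i = 1/(1.45) + 1/(7.395) = 0.8249, so f = 1.21 m.
Since f is positive, the thin lens is converging.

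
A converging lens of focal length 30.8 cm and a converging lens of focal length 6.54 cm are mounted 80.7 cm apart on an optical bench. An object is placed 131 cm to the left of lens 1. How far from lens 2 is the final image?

7.80 cm

Lens 1: 1/d_i1 = 1/f₁ − 1/d_o1 = 1/(30.8) − 1/(131) = 0.02483, so d_i1 = 40.27 cm.
The intermediate image is 40.27 cm to the right of lens 1, which is 80.7 − (40.27) = 40.43 cm to the left of lens 2, so d_o2 = +40.43 cm.
Lens 2: 1/d_i2 = 1/f₂ − 1/d_o2 = 1/(6.54) − 1/(40.43) = 0.1282, so d_i2 = 7.80 cm.
The final image is real, 7.80 cm to the right of lens 2 (overall magnification ≈ 0.059).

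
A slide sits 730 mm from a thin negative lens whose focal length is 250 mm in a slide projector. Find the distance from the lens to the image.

186 mm

For a negative lens, f = -250 mm.
Thin-lens equation: 1/s_i = 1/f − 1/s_o = 1/(-250.0) − 1/(730) = -0.004000 − 0.001370 = -0.005370, so s_i = -186 mm.
The image is virtual, upright and reduced, on the same side as the object.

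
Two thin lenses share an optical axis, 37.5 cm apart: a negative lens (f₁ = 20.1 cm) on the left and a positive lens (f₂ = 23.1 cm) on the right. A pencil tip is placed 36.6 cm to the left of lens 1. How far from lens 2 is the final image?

Lens 1 is diverging, so f₁ = −20.1 cm.
Lens 1: 1/d_i1 = 1/f₁ − 1/d_o1 = 1/(-20.1) − 1/(36.6) = -0.07707, so d_i1 = -12.97 cm.
The intermediate image is 12.97 cm to the left of lens 1 (virtual), which is 37.5 − (-12.97) = 50.47 cm to the left of lens 2, so d_o2 = +50.47 cm.
Lens 2: 1/d_i2 = 1/f₂ − 1/d_o2 = 1/(23.1) − 1/(50.47) = 0.02348, so d_i2 = 42.6 cm.
The final image is real, 42.6 cm to the right of lens 2 (overall magnification ≈ -0.30).

42.6 cm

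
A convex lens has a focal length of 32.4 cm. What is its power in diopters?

P = +3.09 D

f = 32.4 cm = 0.324 m.
P = 1/f = 1/(0.324 m) = +3.09 D.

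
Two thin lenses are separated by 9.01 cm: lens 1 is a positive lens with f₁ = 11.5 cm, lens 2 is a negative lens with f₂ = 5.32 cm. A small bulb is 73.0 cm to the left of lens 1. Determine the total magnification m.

Lens 1: 1/d_i1 = 1/(11.5) − 1/(73.0) = 0.07326, so d_i1 = 13.65 cm; m₁ = −d_i1/d_o1 = -0.1870.
d_o2 = 9.01 − (13.65) = -4.640 cm (virtual object).
f₂ = −5.32 cm (diverging).
Lens 2: 1/d_i2 = 1/(-5.32) − 1/(-4.640) = 0.02755, so d_i2 = 36.30 cm; m₂ = −d_i2/d_o2 = +7.824.
m = m₁·m₂ = (-0.1870)(+7.824) = -1.46.

m = -1.46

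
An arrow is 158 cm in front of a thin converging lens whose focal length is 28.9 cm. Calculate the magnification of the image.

m = -0.224

1/d_i = 1/f − 1/d_o = 1/(28.90) − 1/(158) = 0.02827, so d_i = 35.37 cm.
m = −d_i/d_o = −(35.37)/(158) = -0.224.
The image is real, inverted and reduced, on the far side of the lens.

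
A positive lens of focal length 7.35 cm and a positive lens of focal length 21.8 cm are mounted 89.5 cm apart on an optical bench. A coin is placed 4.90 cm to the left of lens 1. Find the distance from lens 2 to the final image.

Lens 1: 1/d_i1 = 1/f₁ − 1/d_o1 = 1/(7.35) − 1/(4.90) = -0.06803, so d_i1 = -14.70 cm.
The intermediate image is 14.70 cm to the left of lens 1 (virtual), which is 89.5 − (-14.70) = 104.2 cm to the left of lens 2, so d_o2 = +104.2 cm.
Lens 2: 1/d_i2 = 1/f₂ − 1/d_o2 = 1/(21.8) − 1/(104.2) = 0.03627, so d_i2 = 27.6 cm.
The final image is real, 27.6 cm to the right of lens 2 (overall magnification ≈ -0.79).

27.6 cm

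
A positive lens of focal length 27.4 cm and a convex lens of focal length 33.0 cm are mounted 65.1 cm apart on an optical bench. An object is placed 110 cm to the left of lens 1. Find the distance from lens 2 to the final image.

215 cm

Lens 1: 1/d_i1 = 1/f₁ − 1/d_o1 = 1/(27.4) − 1/(110) = 0.02741, so d_i1 = 36.49 cm.
The intermediate image is 36.49 cm to the right of lens 1, which is 65.1 − (36.49) = 28.61 cm to the left of lens 2, so d_o2 = +28.61 cm.
Lens 2: 1/d_i2 = 1/f₂ − 1/d_o2 = 1/(33.0) − 1/(28.61) = -0.004650, so d_i2 = -215 cm.
The final image is virtual, 215 cm to the left of lens 2 (overall magnification ≈ -2.5).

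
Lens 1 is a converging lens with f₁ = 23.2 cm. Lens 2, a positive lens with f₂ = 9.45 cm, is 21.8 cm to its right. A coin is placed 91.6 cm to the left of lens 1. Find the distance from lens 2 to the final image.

Lens 1: 1/d_i1 = 1/f₁ − 1/d_o1 = 1/(23.2) − 1/(91.6) = 0.03219, so d_i1 = 31.07 cm.
The intermediate image is 31.07 cm to the right of lens 1, which lies 9.270 cm to the right of lens 2 — a virtual object — so d_o2 = −9.270 cm.
Lens 2: 1/d_i2 = 1/f₂ − 1/d_o2 = 1/(9.45) − 1/(-9.270) = 0.2137, so d_i2 = 4.68 cm.
The final image is real, 4.68 cm to the right of lens 2 (overall magnification ≈ -0.17).

4.68 cm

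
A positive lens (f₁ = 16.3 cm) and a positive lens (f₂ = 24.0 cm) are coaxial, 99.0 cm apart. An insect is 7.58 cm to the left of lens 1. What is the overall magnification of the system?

m = -0.503

Lens 1: 1/d_i1 = 1/(16.3) − 1/(7.58) = -0.07058, so d_i1 = -14.17 cm; m₁ = −d_i1/d_o1 = +1.869.
d_o2 = 99.0 − (-14.17) = 113.2 cm.
Lens 2: 1/d_i2 = 1/(24.0) − 1/(113.2) = 0.03283, so d_i2 = 30.46 cm; m₂ = −d_i2/d_o2 = -0.2691.
m = m₁·m₂ = (+1.869)(-0.2691) = -0.503.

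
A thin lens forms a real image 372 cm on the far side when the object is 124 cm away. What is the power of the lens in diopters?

P = +1.08 D

d_i = +372 cm.
1/f = 1/d_o + 1/d_i = 1/(124) + 1/(372) = 0.01075 cm⁻¹.
f = 93.00 cm = 0.9300 m, so P = 1/f = +1.08 D.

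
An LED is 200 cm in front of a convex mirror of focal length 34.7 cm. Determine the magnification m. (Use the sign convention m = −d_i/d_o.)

For a convex mirror, f = -34.7 cm.
1/d_i = 1/f − 1/d_o = 1/(-34.70) − 1/(200) = -0.03382, so d_i = -29.57 cm.
m = −d_i/d_o = −(-29.57)/(200) = +0.148.
The image is virtual, upright and reduced, behind the mirror.

m = +0.148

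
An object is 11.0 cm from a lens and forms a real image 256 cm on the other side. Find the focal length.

Real image ⇒ d_i = +256 cm.
1/f = 1/d_o + 1/d_i = 1/(11.0) + 1/(256) = 0.09482, so f = 10.5 cm.
Since f is positive, the lens is converging.

f = 10.5 cm (converging)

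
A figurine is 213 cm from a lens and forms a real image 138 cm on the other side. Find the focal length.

Real image ⇒ d_i = +138 cm.
1/f = 1/d_o + 1/d_i = 1/(213) + 1/(138) = 0.01194, so f = 83.7 cm.
Since f is positive, the lens is converging.

f = 83.7 cm (converging)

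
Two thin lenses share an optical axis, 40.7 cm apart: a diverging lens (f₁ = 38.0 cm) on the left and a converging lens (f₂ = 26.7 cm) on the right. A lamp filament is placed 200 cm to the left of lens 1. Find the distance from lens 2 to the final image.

Lens 1 is diverging, so f₁ = −38.0 cm.
Lens 1: 1/d_i1 = 1/f₁ − 1/d_o1 = 1/(-38.0) − 1/(200) = -0.03132, so d_i1 = -31.93 cm.
The intermediate image is 31.93 cm to the left of lens 1 (virtual), which is 40.7 − (-31.93) = 72.63 cm to the left of lens 2, so d_o2 = +72.63 cm.
Lens 2: 1/d_i2 = 1/f₂ − 1/d_o2 = 1/(26.7) − 1/(72.63) = 0.02368, so d_i2 = 42.2 cm.
The final image is real, 42.2 cm to the right of lens 2 (overall magnification ≈ -0.093).

42.2 cm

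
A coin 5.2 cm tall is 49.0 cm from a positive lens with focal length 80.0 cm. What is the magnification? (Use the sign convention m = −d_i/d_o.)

m = +2.58

1/d_i = 1/f − 1/d_o = 1/(80.00) − 1/(49.0) = -0.007908, so d_i = -126.5 cm.
m = −d_i/d_o = −(-126.5)/(49.0) = +2.58.
The image is virtual, upright and enlarged, on the same side as the object.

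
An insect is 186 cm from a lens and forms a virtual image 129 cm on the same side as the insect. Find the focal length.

Virtual image ⇒ d_i = −129 cm.
1/f = 1/d_o + 1/d_i = 1/(186) + 1/(-129) = -0.002376, so f = -421 cm.
Since f is negative, the lens is diverging.

f = -421 cm (diverging)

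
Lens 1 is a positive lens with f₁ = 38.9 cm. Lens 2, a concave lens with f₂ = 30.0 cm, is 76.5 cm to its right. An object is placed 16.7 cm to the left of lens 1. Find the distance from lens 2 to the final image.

23.4 cm

Lens 1: 1/d_i1 = 1/f₁ − 1/d_o1 = 1/(38.9) − 1/(16.7) = -0.03417, so d_i1 = -29.26 cm.
The intermediate image is 29.26 cm to the left of lens 1 (virtual), which is 76.5 − (-29.26) = 105.8 cm to the left of lens 2, so d_o2 = +105.8 cm.
Lens 2 is diverging, so f₂ = −30.0 cm.
Lens 2: 1/d_i2 = 1/f₂ − 1/d_o2 = 1/(-30.0) − 1/(105.8) = -0.04279, so d_i2 = -23.4 cm.
The final image is virtual, 23.4 cm to the left of lens 2 (overall magnification ≈ 0.39).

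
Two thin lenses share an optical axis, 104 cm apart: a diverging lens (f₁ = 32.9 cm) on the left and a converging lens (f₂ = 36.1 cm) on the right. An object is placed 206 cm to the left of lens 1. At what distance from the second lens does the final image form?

Lens 1 is diverging, so f₁ = −32.9 cm.
Lens 1: 1/d_i1 = 1/f₁ − 1/d_o1 = 1/(-32.9) − 1/(206) = -0.03525, so d_i1 = -28.37 cm.
The intermediate image is 28.37 cm to the left of lens 1 (virtual), which is 104 − (-28.37) = 132.4 cm to the left of lens 2, so d_o2 = +132.4 cm.
Lens 2: 1/d_i2 = 1/f₂ − 1/d_o2 = 1/(36.1) − 1/(132.4) = 0.02015, so d_i2 = 49.6 cm.
The final image is real, 49.6 cm to the right of lens 2 (overall magnification ≈ -0.052).

49.6 cm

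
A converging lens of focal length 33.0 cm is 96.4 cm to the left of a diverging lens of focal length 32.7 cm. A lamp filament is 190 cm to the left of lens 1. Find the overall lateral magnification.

Lens 1: 1/d_i1 = 1/(33.0) − 1/(190) = 0.02504, so d_i1 = 39.94 cm; m₁ = −d_i1/d_o1 = -0.2102.
d_o2 = 96.4 − (39.94) = 56.46 cm.
f₂ = −32.7 cm (diverging).
Lens 2: 1/d_i2 = 1/(-32.7) − 1/(56.46) = -0.04829, so d_i2 = -20.71 cm; m₂ = −d_i2/d_o2 = +0.3668.
m = m₁·m₂ = (-0.2102)(+0.3668) = -0.0771.

m = -0.0771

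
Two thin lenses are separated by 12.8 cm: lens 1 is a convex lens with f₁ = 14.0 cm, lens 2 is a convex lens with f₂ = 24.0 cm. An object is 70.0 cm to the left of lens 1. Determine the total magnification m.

Lens 1: 1/d_i1 = 1/(14.0) − 1/(70.0) = 0.05714, so d_i1 = 17.50 cm; m₁ = −d_i1/d_o1 = -0.2500.
d_o2 = 12.8 − (17.50) = -4.700 cm (virtual object).
Lens 2: 1/d_i2 = 1/(24.0) − 1/(-4.700) = 0.2544, so d_i2 = 3.930 cm; m₂ = −d_i2/d_o2 = +0.8362.
m = m₁·m₂ = (-0.2500)(+0.8362) = -0.209.

m = -0.209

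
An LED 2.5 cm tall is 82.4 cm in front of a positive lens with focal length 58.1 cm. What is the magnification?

m = -2.39

1/d_i = 1/f − 1/d_o = 1/(58.10) − 1/(82.4) = 0.005076, so d_i = 197.0 cm.
m = −d_i/d_o = −(197.0)/(82.4) = -2.39.
The image is real, inverted and enlarged, on the far side of the lens.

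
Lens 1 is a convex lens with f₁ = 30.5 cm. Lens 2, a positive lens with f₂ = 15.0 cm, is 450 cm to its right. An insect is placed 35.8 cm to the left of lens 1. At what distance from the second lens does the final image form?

Lens 1: 1/d_i1 = 1/f₁ − 1/d_o1 = 1/(30.5) − 1/(35.8) = 0.004854, so d_i1 = 206.0 cm.
The intermediate image is 206.0 cm to the right of lens 1, which is 450 − (206.0) = 244.0 cm to the left of lens 2, so d_o2 = +244.0 cm.
Lens 2: 1/d_i2 = 1/f₂ − 1/d_o2 = 1/(15.0) − 1/(244.0) = 0.06257, so d_i2 = 16.0 cm.
The final image is real, 16.0 cm to the right of lens 2 (overall magnification ≈ 0.38).

16.0 cm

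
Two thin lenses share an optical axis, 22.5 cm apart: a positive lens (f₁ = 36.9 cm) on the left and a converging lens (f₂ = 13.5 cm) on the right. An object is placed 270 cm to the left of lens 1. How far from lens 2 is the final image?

8.10 cm

Lens 1: 1/d_i1 = 1/f₁ − 1/d_o1 = 1/(36.9) − 1/(270) = 0.02340, so d_i1 = 42.74 cm.
The intermediate image is 42.74 cm to the right of lens 1, which lies 20.24 cm to the right of lens 2 — a virtual object — so d_o2 = −20.24 cm.
Lens 2: 1/d_i2 = 1/f₂ − 1/d_o2 = 1/(13.5) − 1/(-20.24) = 0.1235, so d_i2 = 8.10 cm.
The final image is real, 8.10 cm to the right of lens 2 (overall magnification ≈ -0.063).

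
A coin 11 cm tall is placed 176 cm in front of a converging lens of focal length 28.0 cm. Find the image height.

2.08 cm

1/d_i = 1/f − 1/d_o = 1/(28.00) − 1/(176) = 0.03003, so d_i = 33.30 cm.
m = −d_i/d_o = -0.1892.
|h_i| = |m|·h_o = 0.1892 × 11 = 2.08 cm. The image is real, inverted and reduced, on the far side of the lens.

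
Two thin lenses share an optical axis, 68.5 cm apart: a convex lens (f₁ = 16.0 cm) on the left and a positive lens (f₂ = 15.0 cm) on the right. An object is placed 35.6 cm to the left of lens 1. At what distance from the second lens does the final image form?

24.2 cm

Lens 1: 1/d_i1 = 1/f₁ − 1/d_o1 = 1/(16.0) − 1/(35.6) = 0.03441, so d_i1 = 29.06 cm.
The intermediate image is 29.06 cm to the right of lens 1, which is 68.5 − (29.06) = 39.44 cm to the left of lens 2, so d_o2 = +39.44 cm.
Lens 2: 1/d_i2 = 1/f₂ − 1/d_o2 = 1/(15.0) − 1/(39.44) = 0.04131, so d_i2 = 24.2 cm.
The final image is real, 24.2 cm to the right of lens 2 (overall magnification ≈ 0.50).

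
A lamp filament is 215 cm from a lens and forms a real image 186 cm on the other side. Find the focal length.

f = 99.7 cm (converging)

Real image ⇒ d_i = +186 cm.
1/f = 1/d_o + 1/d_i = 1/(215) + 1/(186) = 0.01003, so f = 99.7 cm.
Since f is positive, the lens is converging.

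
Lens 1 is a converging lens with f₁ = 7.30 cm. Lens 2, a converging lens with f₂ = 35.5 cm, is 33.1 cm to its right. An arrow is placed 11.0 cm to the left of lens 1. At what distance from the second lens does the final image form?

Lens 1: 1/d_i1 = 1/f₁ − 1/d_o1 = 1/(7.30) − 1/(11.0) = 0.04608, so d_i1 = 21.70 cm.
The intermediate image is 21.70 cm to the right of lens 1, which is 33.1 − (21.70) = 11.40 cm to the left of lens 2, so d_o2 = +11.40 cm.
Lens 2: 1/d_i2 = 1/f₂ − 1/d_o2 = 1/(35.5) − 1/(11.40) = -0.05955, so d_i2 = -16.8 cm.
The final image is virtual, 16.8 cm to the left of lens 2 (overall magnification ≈ -2.9).

16.8 cm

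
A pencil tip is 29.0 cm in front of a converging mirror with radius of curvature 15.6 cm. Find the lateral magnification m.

f = R/2 = 15.6/2 = 7.800 cm.
1/d_i = 1/f − 1/d_o = 1/(7.800) − 1/(29.0) = 0.09372, so d_i = 10.67 cm.
m = −d_i/d_o = −(10.67)/(29.0) = -0.368.
The image is real, inverted and reduced, in front of the mirror.

m = -0.368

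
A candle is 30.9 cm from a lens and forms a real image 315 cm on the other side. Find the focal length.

f = 28.1 cm (converging)

Real image ⇒ d_i = +315 cm.
1/f = 1/d_o + 1/d_i = 1/(30.9) + 1/(315) = 0.03554, so f = 28.1 cm.
Since f is positive, the lens is converging.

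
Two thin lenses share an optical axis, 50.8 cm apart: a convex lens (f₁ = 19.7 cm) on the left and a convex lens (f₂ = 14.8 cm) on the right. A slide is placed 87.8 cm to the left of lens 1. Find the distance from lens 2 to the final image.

Lens 1: 1/d_i1 = 1/f₁ − 1/d_o1 = 1/(19.7) − 1/(87.8) = 0.03937, so d_i1 = 25.40 cm.
The intermediate image is 25.40 cm to the right of lens 1, which is 50.8 − (25.40) = 25.40 cm to the left of lens 2, so d_o2 = +25.40 cm.
Lens 2: 1/d_i2 = 1/f₂ − 1/d_o2 = 1/(14.8) − 1/(25.40) = 0.02820, so d_i2 = 35.5 cm.
The final image is real, 35.5 cm to the right of lens 2 (overall magnification ≈ 0.40).

35.5 cm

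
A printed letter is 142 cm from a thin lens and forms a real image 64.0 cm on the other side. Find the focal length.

f = 44.1 cm (converging)

Real image ⇒ d_i = +64.0 cm.
1/f = 1/d_o + 1/d_i = 1/(142) + 1/(64.0) = 0.02267, so f = 44.1 cm.
Since f is positive, the thin lens is converging.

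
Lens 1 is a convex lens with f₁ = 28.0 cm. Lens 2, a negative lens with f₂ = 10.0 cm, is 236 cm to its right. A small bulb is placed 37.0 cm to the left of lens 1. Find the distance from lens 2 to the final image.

Lens 1: 1/d_i1 = 1/f₁ − 1/d_o1 = 1/(28.0) − 1/(37.0) = 0.008687, so d_i1 = 115.1 cm.
The intermediate image is 115.1 cm to the right of lens 1, which is 236 − (115.1) = 120.9 cm to the left of lens 2, so d_o2 = +120.9 cm.
Lens 2 is diverging, so f₂ = −10.0 cm.
Lens 2: 1/d_i2 = 1/f₂ − 1/d_o2 = 1/(-10.0) − 1/(120.9) = -0.1083, so d_i2 = -9.24 cm.
The final image is virtual, 9.24 cm to the left of lens 2 (overall magnification ≈ -0.24).

9.24 cm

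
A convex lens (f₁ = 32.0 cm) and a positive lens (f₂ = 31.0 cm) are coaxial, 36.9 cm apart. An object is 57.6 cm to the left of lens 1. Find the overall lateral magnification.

Lens 1: 1/d_i1 = 1/(32.0) − 1/(57.6) = 0.01389, so d_i1 = 72.00 cm; m₁ = −d_i1/d_o1 = -1.250.
d_o2 = 36.9 − (72.00) = -35.10 cm (virtual object).
Lens 2: 1/d_i2 = 1/(31.0) − 1/(-35.10) = 0.06075, so d_i2 = 16.46 cm; m₂ = −d_i2/d_o2 = +0.4690.
m = m₁·m₂ = (-1.250)(+0.4690) = -0.586.

m = -0.586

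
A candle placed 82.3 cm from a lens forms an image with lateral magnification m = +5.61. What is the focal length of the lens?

f = 100 cm (converging)

m = −d_i/d_o ⇒ d_i = −m·d_o = −(+5.61)·(82.3) = -461.7 cm.
1/f = 1/d_o + 1/d_i = 1/(82.3) + 1/(-461.7) = 0.009985, so f = 100 cm.
Since f is positive, the lens is converging.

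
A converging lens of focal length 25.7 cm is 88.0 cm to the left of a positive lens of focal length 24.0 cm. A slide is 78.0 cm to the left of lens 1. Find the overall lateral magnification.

m = +0.459

Lens 1: 1/d_i1 = 1/(25.7) − 1/(78.0) = 0.02609, so d_i1 = 38.33 cm; m₁ = −d_i1/d_o1 = -0.4914.
d_o2 = 88.0 − (38.33) = 49.67 cm.
Lens 2: 1/d_i2 = 1/(24.0) − 1/(49.67) = 0.02153, so d_i2 = 46.44 cm; m₂ = −d_i2/d_o2 = -0.9349.
m = m₁·m₂ = (-0.4914)(-0.9349) = +0.459.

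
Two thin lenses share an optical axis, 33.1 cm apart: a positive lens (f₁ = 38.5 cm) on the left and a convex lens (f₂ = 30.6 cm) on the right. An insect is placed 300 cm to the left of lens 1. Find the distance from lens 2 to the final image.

Lens 1: 1/d_i1 = 1/f₁ − 1/d_o1 = 1/(38.5) − 1/(300) = 0.02264, so d_i1 = 44.17 cm.
The intermediate image is 44.17 cm to the right of lens 1, which lies 11.07 cm to the right of lens 2 — a virtual object — so d_o2 = −11.07 cm.
Lens 2: 1/d_i2 = 1/f₂ − 1/d_o2 = 1/(30.6) − 1/(-11.07) = 0.1230, so d_i2 = 8.13 cm.
The final image is real, 8.13 cm to the right of lens 2 (overall magnification ≈ -0.11).

8.13 cm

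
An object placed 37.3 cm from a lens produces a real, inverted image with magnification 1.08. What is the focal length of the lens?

m = −d_i/d_o ⇒ d_i = −m·d_o = −(-1.08)·(37.3) = 40.28 cm.
1/f = 1/d_o + 1/d_i = 1/(37.3) + 1/(40.28) = 0.05164, so f = 19.4 cm.
Since f is positive, the lens is converging.

f = 19.4 cm (converging)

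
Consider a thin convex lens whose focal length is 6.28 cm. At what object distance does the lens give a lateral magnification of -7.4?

m = −d_i/d_o ⇒ d_i = −m·d_o.
1/f = 1/d_o + 1/d_i = 1/d_o − 1/(m·d_o) = (1 − 1/m)/d_o, so d_o = f(1 − 1/m) = (6.280)(1 − 1/(-7.4)) = 7.13 cm.

7.13 cm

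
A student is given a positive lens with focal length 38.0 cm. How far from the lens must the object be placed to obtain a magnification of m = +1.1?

3.45 cm

m = −d_i/d_o ⇒ d_i = −m·d_o.
1/f = 1/d_o + 1/d_i = 1/d_o − 1/(m·d_o) = (1 − 1/m)/d_o, so d_o = f(1 − 1/m) = (38.00)(1 − 1/(+1.1)) = 3.45 cm.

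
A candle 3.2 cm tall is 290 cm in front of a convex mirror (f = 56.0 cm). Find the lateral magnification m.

For a convex mirror, f = -56.0 cm.
1/d_i = 1/f − 1/d_o = 1/(-56.00) − 1/(290) = -0.02131, so d_i = -46.94 cm.
m = −d_i/d_o = −(-46.94)/(290) = +0.162.
The image is virtual, upright and reduced, behind the mirror.

m = +0.162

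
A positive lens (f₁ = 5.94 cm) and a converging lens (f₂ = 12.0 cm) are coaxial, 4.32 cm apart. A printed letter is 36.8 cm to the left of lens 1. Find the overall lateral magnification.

m = -0.156

Lens 1: 1/d_i1 = 1/(5.94) − 1/(36.8) = 0.1412, so d_i1 = 7.083 cm; m₁ = −d_i1/d_o1 = -0.1925.
d_o2 = 4.32 − (7.083) = -2.763 cm (virtual object).
Lens 2: 1/d_i2 = 1/(12.0) − 1/(-2.763) = 0.4453, so d_i2 = 2.246 cm; m₂ = −d_i2/d_o2 = +0.8128.
m = m₁·m₂ = (-0.1925)(+0.8128) = -0.156.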